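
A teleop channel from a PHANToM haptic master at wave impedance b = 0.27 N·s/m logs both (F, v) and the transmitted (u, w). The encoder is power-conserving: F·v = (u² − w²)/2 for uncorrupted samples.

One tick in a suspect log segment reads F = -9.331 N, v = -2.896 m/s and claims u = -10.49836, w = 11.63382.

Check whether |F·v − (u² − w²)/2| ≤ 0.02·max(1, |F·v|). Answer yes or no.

no

F·v = (-9.331)×(-2.896) = 27.0226 W.
(u² − w²)/2 = (110.2156 − 135.3458)/2 = -12.5651 W.
|Δ| = 39.5877;  2% of max(1, |F·v|) = 0.5405.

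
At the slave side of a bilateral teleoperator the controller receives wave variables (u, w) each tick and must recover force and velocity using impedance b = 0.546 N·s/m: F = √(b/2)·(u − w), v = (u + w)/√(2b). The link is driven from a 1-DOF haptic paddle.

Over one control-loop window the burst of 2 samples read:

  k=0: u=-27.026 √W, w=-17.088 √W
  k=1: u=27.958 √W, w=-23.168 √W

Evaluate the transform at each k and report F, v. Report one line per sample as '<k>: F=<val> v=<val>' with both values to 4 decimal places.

k=0: u−w=-9.9380, u+w=-44.1140; √(b/2)=0.5225, √(2b)=1.0450; F=0.5225×(-9.938)=-5.1925, v=-44.1140/1.0450=-42.2148
k=1: u−w=51.1260, u+w=4.7900; √(b/2)=0.5225, √(2b)=1.0450; F=0.5225×51.126=26.7130, v=4.7900/1.0450=4.5838

0: F=-5.1925 v=-42.2148
1: F=26.7130 v=4.5838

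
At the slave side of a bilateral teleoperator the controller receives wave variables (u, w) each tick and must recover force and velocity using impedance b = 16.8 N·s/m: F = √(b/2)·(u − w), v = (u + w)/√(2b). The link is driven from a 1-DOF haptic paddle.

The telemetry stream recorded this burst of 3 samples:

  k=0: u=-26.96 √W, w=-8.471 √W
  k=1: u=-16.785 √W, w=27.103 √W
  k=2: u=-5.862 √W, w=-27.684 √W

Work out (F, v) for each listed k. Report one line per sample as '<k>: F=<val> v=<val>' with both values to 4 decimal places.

k=0: u−w=-18.4890, u+w=-35.4310; √(b/2)=2.8983, √(2b)=5.7966; F=2.8983×(-18.489)=-53.5862, v=-35.4310/5.7966=-6.1124
k=1: u−w=-43.8880, u+w=10.3180; √(b/2)=2.8983, √(2b)=5.7966; F=2.8983×(-43.888)=-127.1995, v=10.3180/5.7966=1.7800
k=2: u−w=21.8220, u+w=-33.5460; √(b/2)=2.8983, √(2b)=5.7966; F=2.8983×21.822=63.2462, v=-33.5460/5.7966=-5.7872

0: F=-53.5862 v=-6.1124
1: F=-127.1995 v=1.7800
2: F=63.2462 v=-5.7872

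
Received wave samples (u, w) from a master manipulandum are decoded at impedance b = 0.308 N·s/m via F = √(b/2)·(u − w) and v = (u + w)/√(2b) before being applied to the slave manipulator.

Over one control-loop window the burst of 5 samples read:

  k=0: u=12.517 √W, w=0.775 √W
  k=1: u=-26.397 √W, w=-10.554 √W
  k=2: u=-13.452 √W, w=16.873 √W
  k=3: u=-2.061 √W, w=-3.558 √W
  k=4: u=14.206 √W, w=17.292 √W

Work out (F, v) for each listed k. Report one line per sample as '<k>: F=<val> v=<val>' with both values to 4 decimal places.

0: F=4.6079 v=16.9356
1: F=-6.2172 v=-47.0799
2: F=-11.9004 v=4.3588
3: F=0.5875 v=-7.1593
4: F=-1.2110 v=40.1322

k=0: u−w=11.7420, u+w=13.2920; √(b/2)=0.3924, √(2b)=0.7849; F=0.3924×11.742=4.6079, v=13.2920/0.7849=16.9356
k=1: u−w=-15.8430, u+w=-36.9510; √(b/2)=0.3924, √(2b)=0.7849; F=0.3924×(-15.843)=-6.2172, v=-36.9510/0.7849=-47.0799
k=2: u−w=-30.3250, u+w=3.4210; √(b/2)=0.3924, √(2b)=0.7849; F=0.3924×(-30.325)=-11.9004, v=3.4210/0.7849=4.3588
k=3: u−w=1.4970, u+w=-5.6190; √(b/2)=0.3924, √(2b)=0.7849; F=0.3924×1.497=0.5875, v=-5.6190/0.7849=-7.1593
k=4: u−w=-3.0860, u+w=31.4980; √(b/2)=0.3924, √(2b)=0.7849; F=0.3924×(-3.086)=-1.2110, v=31.4980/0.7849=40.1322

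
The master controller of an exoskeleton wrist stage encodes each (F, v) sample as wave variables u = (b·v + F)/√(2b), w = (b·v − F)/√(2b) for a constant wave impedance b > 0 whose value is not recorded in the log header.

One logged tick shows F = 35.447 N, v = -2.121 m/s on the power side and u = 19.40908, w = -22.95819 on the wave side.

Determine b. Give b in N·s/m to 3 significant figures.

b = 1.4 N·s/m

u + w = -3.54911;  u + w = √(2b)·v, so √(2b) = -3.54911/(-2.121) = 1.67332.
b = (√(2b))²/2 = 2.80000/2 = 1.40000.
(Check via u − w = 2F/√(2b): u − w = 42.36727, 2F/√(2b) = 42.36729.)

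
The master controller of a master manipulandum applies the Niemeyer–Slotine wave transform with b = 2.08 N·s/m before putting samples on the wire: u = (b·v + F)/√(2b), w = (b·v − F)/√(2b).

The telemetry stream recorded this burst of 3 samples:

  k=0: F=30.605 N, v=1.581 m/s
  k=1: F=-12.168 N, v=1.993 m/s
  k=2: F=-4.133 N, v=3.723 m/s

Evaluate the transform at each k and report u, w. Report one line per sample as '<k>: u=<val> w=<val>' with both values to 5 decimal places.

k=0: b·v=2.08×1.581=3.28848; √(2b)=2.03961; u=(3.28848+30.605)/2.03961=16.61765, w=(3.28848−30.605)/2.03961=-13.39303
k=1: b·v=2.08×1.993=4.14544; √(2b)=2.03961; u=(4.14544+(-12.168))/2.03961=-3.93338, w=(4.14544−(-12.168))/2.03961=7.99832
k=2: b·v=2.08×3.723=7.74384; √(2b)=2.03961; u=(7.74384+(-4.133))/2.03961=1.77036, w=(7.74384−(-4.133))/2.03961=5.82310

0: u=16.61765 w=-13.39303
1: u=-3.93338 w=7.99832
2: u=1.77036 w=5.82310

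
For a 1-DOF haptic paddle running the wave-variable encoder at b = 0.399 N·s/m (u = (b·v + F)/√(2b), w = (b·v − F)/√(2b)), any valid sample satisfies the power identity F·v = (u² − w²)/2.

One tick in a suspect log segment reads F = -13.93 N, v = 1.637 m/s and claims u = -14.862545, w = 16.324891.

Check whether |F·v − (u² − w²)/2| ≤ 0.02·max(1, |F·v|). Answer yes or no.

yes

F·v = (-13.93)×1.637 = -22.803410 W.
(u² − w²)/2 = (220.895244 − 266.502066)/2 = -22.803411 W.
|Δ| = 0.000001;  2% of max(1, |F·v|) = 0.456068.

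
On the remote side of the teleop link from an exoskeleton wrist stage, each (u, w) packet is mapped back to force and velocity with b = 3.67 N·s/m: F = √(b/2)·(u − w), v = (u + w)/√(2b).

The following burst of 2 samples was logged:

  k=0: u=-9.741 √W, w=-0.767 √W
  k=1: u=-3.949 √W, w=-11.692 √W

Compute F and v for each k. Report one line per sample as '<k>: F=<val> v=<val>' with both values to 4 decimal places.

k=0: u−w=-8.9740, u+w=-10.5080; √(b/2)=1.3546, √(2b)=2.7092; F=1.3546×(-8.974)=-12.1564, v=-10.5080/2.7092=-3.8786
k=1: u−w=7.7430, u+w=-15.6410; √(b/2)=1.3546, √(2b)=2.7092; F=1.3546×7.743=10.4888, v=-15.6410/2.7092=-5.7732

0: F=-12.1564 v=-3.8786
1: F=10.4888 v=-5.7732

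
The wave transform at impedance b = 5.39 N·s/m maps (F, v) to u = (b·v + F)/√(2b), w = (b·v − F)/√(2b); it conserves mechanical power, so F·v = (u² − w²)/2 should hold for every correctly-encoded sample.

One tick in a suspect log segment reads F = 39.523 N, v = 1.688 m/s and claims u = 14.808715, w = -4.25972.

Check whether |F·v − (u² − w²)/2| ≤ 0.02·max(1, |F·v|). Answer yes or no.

no

F·v = 39.523×1.688 = 66.714824 W.
(u² − w²)/2 = (219.298040 − 18.145214)/2 = 100.576413 W.
|Δ| = 33.861589;  2% of max(1, |F·v|) = 1.334296.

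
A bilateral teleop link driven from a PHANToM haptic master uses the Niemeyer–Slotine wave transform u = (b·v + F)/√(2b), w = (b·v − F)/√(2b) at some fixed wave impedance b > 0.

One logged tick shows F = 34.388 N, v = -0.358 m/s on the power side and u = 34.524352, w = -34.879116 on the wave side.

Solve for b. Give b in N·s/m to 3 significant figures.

b = 0.491 N·s/m

u + w = -0.354764;  u + w = √(2b)·v, so √(2b) = -0.354764/(-0.358) = 0.990961.
b = (√(2b))²/2 = 0.982003/2 = 0.491002.
(Check via u − w = 2F/√(2b): u − w = 69.403468, 2F/√(2b) = 69.403344.)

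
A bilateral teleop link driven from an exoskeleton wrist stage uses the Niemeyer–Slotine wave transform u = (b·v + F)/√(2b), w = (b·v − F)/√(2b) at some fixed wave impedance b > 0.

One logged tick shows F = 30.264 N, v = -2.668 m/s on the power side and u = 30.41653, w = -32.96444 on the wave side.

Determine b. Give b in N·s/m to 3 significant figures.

b = 0.456 N·s/m

u + w = -2.5479;  u + w = √(2b)·v, so √(2b) = -2.5479/(-2.668) = 0.9550.
b = (√(2b))²/2 = 0.9120/2 = 0.4560.
(Check via u − w = 2F/√(2b): u − w = 63.3810, 2F/√(2b) = 63.3809.)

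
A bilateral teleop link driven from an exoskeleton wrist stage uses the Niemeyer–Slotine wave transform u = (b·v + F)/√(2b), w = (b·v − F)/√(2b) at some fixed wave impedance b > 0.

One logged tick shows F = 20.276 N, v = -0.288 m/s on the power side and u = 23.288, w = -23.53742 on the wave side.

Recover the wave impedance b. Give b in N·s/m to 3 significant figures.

u + w = -0.24942;  u + w = √(2b)·v, so √(2b) = -0.24942/(-0.288) = 0.86604.
b = (√(2b))²/2 = 0.75003/2 = 0.37501.
(Check via u − w = 2F/√(2b): u − w = 46.82542, 2F/√(2b) = 46.82454.)

b = 0.375 N·s/m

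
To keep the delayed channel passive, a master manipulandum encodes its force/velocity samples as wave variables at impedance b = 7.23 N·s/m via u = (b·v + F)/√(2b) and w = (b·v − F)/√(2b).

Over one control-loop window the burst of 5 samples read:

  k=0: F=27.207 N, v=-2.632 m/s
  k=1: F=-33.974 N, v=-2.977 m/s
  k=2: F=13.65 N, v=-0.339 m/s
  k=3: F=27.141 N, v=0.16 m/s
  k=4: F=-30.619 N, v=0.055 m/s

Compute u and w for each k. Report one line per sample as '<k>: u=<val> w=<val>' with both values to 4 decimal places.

0: u=2.1505 w=-12.1590
1: u=-14.5946 w=3.2741
2: u=2.9451 w=-4.2342
3: u=7.4416 w=-6.8332
4: u=-7.9475 w=8.1566

k=0: b·v=7.23×(-2.632)=-19.0294; √(2b)=3.8026; u=(-19.0294+27.207)/3.8026=2.1505, w=(-19.0294−27.207)/3.8026=-12.1590
k=1: b·v=7.23×(-2.977)=-21.5237; √(2b)=3.8026; u=(-21.5237+(-33.974))/3.8026=-14.5946, w=(-21.5237−(-33.974))/3.8026=3.2741
k=2: b·v=7.23×(-0.339)=-2.4510; √(2b)=3.8026; u=(-2.4510+13.65)/3.8026=2.9451, w=(-2.4510−13.65)/3.8026=-4.2342
k=3: b·v=7.23×0.16=1.1568; √(2b)=3.8026; u=(1.1568+27.141)/3.8026=7.4416, w=(1.1568−27.141)/3.8026=-6.8332
k=4: b·v=7.23×0.055=0.3977; √(2b)=3.8026; u=(0.3977+(-30.619))/3.8026=-7.9475, w=(0.3977−(-30.619))/3.8026=8.1566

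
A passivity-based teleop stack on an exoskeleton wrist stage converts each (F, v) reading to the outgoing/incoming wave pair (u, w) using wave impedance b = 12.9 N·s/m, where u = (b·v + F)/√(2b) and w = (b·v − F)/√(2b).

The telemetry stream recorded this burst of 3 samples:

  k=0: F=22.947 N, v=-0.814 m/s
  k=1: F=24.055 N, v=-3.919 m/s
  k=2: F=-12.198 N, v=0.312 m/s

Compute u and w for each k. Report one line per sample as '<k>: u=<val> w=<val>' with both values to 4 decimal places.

k=0: b·v=12.9×(-0.814)=-10.5006; √(2b)=5.0794; u=(-10.5006+22.947)/5.0794=2.4504, w=(-10.5006−22.947)/5.0794=-6.5850
k=1: b·v=12.9×(-3.919)=-50.5551; √(2b)=5.0794; u=(-50.5551+24.055)/5.0794=-5.2172, w=(-50.5551−24.055)/5.0794=-14.6888
k=2: b·v=12.9×0.312=4.0248; √(2b)=5.0794; u=(4.0248+(-12.198))/5.0794=-1.6091, w=(4.0248−(-12.198))/5.0794=3.1939

0: u=2.4504 w=-6.5850
1: u=-5.2172 w=-14.6888
2: u=-1.6091 w=3.1939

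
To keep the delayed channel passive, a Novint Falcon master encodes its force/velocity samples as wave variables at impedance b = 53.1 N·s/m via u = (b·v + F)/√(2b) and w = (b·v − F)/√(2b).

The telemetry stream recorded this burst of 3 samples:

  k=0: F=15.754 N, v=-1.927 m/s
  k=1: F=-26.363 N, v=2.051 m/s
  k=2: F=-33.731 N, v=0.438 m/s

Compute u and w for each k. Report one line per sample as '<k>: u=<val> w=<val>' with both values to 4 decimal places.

0: u=-8.4005 w=-11.4579
1: u=8.0099 w=13.1263
2: u=-1.0163 w=5.5300

k=0: b·v=53.1×(-1.927)=-102.3237; √(2b)=10.3053; u=(-102.3237+15.754)/10.3053=-8.4005, w=(-102.3237−15.754)/10.3053=-11.4579
k=1: b·v=53.1×2.051=108.9081; √(2b)=10.3053; u=(108.9081+(-26.363))/10.3053=8.0099, w=(108.9081−(-26.363))/10.3053=13.1263
k=2: b·v=53.1×0.438=23.2578; √(2b)=10.3053; u=(23.2578+(-33.731))/10.3053=-1.0163, w=(23.2578−(-33.731))/10.3053=5.5300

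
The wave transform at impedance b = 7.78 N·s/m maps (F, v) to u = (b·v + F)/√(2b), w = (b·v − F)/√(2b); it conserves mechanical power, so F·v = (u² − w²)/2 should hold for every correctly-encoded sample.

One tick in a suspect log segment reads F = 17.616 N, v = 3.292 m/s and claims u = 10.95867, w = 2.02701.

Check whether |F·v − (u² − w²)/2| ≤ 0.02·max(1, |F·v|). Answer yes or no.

F·v = 17.616×3.292 = 57.9919 W.
(u² − w²)/2 = (120.0924 − 4.1088)/2 = 57.9918 W.
|Δ| = 0.0000;  2% of max(1, |F·v|) = 1.1598.

yes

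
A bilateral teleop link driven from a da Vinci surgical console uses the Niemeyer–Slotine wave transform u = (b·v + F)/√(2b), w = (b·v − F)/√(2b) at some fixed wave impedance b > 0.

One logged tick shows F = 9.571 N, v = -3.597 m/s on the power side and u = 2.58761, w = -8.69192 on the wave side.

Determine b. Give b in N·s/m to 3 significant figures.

u + w = -6.10431;  u + w = √(2b)·v, so √(2b) = -6.10431/(-3.597) = 1.69706.
b = (√(2b))²/2 = 2.88000/2 = 1.44000.
(Check via u − w = 2F/√(2b): u − w = 11.27953, 2F/√(2b) = 11.27953.)

b = 1.44 N·s/m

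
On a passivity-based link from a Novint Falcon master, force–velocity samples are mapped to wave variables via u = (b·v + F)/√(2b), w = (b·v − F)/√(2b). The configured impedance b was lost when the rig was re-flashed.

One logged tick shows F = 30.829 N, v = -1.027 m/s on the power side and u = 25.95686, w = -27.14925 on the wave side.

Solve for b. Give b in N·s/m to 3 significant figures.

b = 0.674 N·s/m

u + w = -1.19239;  u + w = √(2b)·v, so √(2b) = -1.19239/(-1.027) = 1.16104.
b = (√(2b))²/2 = 1.34802/2 = 0.67401.
(Check via u − w = 2F/√(2b): u − w = 53.10611, 2F/√(2b) = 53.10575.)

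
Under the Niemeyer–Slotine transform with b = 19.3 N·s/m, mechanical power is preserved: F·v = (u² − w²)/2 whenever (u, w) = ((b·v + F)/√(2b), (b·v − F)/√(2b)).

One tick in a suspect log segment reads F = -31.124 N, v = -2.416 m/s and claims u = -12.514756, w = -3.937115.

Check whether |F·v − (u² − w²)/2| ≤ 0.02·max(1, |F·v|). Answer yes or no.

F·v = (-31.124)×(-2.416) = 75.195584 W.
(u² − w²)/2 = (156.619118 − 15.500875)/2 = 70.559122 W.
|Δ| = 4.636462;  2% of max(1, |F·v|) = 1.503912.

no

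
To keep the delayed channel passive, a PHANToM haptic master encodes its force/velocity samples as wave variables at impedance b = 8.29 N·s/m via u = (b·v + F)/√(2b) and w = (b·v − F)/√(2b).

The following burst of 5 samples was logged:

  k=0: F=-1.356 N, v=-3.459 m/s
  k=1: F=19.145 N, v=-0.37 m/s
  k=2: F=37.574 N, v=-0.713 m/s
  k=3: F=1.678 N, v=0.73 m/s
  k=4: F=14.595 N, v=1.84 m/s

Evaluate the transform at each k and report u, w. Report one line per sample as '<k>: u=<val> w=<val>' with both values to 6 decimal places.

k=0: b·v=8.29×(-3.459)=-28.675110; √(2b)=4.071855; u=(-28.675110+(-1.356))/4.071855=-7.375290, w=(-28.675110−(-1.356))/4.071855=-6.709255
k=1: b·v=8.29×(-0.37)=-3.067300; √(2b)=4.071855; u=(-3.067300+19.145)/4.071855=3.948496, w=(-3.067300−19.145)/4.071855=-5.455082
k=2: b·v=8.29×(-0.713)=-5.910770; √(2b)=4.071855; u=(-5.910770+37.574)/4.071855=7.776120, w=(-5.910770−37.574)/4.071855=-10.679352
k=3: b·v=8.29×0.73=6.051700; √(2b)=4.071855; u=(6.051700+1.678)/4.071855=1.898324, w=(6.051700−1.678)/4.071855=1.074130
k=4: b·v=8.29×1.84=15.253600; √(2b)=4.071855; u=(15.253600+14.595)/4.071855=7.330468, w=(15.253600−14.595)/4.071855=0.161744

0: u=-7.375290 w=-6.709255
1: u=3.948496 w=-5.455082
2: u=7.776120 w=-10.679352
3: u=1.898324 w=1.074130
4: u=7.330468 w=0.161744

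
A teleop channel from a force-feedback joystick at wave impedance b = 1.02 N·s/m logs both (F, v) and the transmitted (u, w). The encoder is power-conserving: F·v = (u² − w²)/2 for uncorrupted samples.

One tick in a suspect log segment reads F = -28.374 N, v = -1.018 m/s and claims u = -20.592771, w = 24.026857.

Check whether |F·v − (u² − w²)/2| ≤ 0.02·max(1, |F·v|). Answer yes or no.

F·v = (-28.374)×(-1.018) = 28.884732 W.
(u² − w²)/2 = (424.062217 − 577.289857)/2 = -76.613820 W.
|Δ| = 105.498552;  2% of max(1, |F·v|) = 0.577695.

no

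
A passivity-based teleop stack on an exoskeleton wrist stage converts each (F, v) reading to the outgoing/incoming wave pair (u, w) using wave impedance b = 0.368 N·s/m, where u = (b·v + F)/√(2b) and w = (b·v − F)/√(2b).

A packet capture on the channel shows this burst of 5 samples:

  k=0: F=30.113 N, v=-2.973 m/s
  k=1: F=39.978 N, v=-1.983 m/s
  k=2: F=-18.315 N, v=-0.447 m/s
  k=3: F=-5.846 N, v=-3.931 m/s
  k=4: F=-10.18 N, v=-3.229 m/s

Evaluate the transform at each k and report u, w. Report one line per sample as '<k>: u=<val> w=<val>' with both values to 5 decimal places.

0: u=33.82537 w=-36.37592
1: u=45.74898 w=-47.45021
2: u=-21.54027 w=21.15679
3: u=-8.50049 w=5.12807
4: u=-13.25121 w=10.48104

k=0: b·v=0.368×(-2.973)=-1.09406; √(2b)=0.85790; u=(-1.09406+30.113)/0.85790=33.82537, w=(-1.09406−30.113)/0.85790=-36.37592
k=1: b·v=0.368×(-1.983)=-0.72974; √(2b)=0.85790; u=(-0.72974+39.978)/0.85790=45.74898, w=(-0.72974−39.978)/0.85790=-47.45021
k=2: b·v=0.368×(-0.447)=-0.16450; √(2b)=0.85790; u=(-0.16450+(-18.315))/0.85790=-21.54027, w=(-0.16450−(-18.315))/0.85790=21.15679
k=3: b·v=0.368×(-3.931)=-1.44661; √(2b)=0.85790; u=(-1.44661+(-5.846))/0.85790=-8.50049, w=(-1.44661−(-5.846))/0.85790=5.12807
k=4: b·v=0.368×(-3.229)=-1.18827; √(2b)=0.85790; u=(-1.18827+(-10.18))/0.85790=-13.25121, w=(-1.18827−(-10.18))/0.85790=10.48104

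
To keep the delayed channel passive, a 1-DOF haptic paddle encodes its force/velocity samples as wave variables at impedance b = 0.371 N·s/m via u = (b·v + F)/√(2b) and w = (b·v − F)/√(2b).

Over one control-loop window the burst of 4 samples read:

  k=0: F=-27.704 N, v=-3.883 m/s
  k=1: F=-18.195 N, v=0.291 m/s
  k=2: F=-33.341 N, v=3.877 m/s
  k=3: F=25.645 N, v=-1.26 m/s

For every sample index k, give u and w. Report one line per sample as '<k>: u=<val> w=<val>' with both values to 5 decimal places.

k=0: b·v=0.371×(-3.883)=-1.44059; √(2b)=0.86139; u=(-1.44059+(-27.704))/0.86139=-33.83421, w=(-1.44059−(-27.704))/0.86139=30.48942
k=1: b·v=0.371×0.291=0.10796; √(2b)=0.86139; u=(0.10796+(-18.195))/0.86139=-20.99740, w=(0.10796−(-18.195))/0.86139=21.24807
k=2: b·v=0.371×3.877=1.43837; √(2b)=0.86139; u=(1.43837+(-33.341))/0.86139=-37.03604, w=(1.43837−(-33.341))/0.86139=40.37567
k=3: b·v=0.371×(-1.26)=-0.46746; √(2b)=0.86139; u=(-0.46746+25.645)/0.86139=29.22882, w=(-0.46746−25.645)/0.86139=-30.31418

0: u=-33.83421 w=30.48942
1: u=-20.99740 w=21.24807
2: u=-37.03604 w=40.37567
3: u=29.22882 w=-30.31418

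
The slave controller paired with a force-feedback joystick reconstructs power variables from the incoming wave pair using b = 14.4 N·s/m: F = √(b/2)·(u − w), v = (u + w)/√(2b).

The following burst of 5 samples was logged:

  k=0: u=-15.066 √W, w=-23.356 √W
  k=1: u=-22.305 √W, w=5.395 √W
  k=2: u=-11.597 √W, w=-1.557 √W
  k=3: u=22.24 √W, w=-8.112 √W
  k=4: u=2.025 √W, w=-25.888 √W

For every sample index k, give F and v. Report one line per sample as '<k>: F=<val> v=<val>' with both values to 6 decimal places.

k=0: u−w=8.290000, u+w=-38.422000; √(b/2)=2.683282, √(2b)=5.366563; F=2.683282×8.29=22.244404, v=-38.422000/5.366563=-7.159517
k=1: u−w=-27.700000, u+w=-16.910000; √(b/2)=2.683282, √(2b)=5.366563; F=2.683282×(-27.7)=-74.326900, v=-16.910000/5.366563=-3.150992
k=2: u−w=-10.040000, u+w=-13.154000; √(b/2)=2.683282, √(2b)=5.366563; F=2.683282×(-10.04)=-26.940147, v=-13.154000/5.366563=-2.451103
k=3: u−w=30.352000, u+w=14.128000; √(b/2)=2.683282, √(2b)=5.366563; F=2.683282×30.352=81.442962, v=14.128000/5.366563=2.632597
k=4: u−w=27.913000, u+w=-23.863000; √(b/2)=2.683282, √(2b)=5.366563; F=2.683282×27.913=74.898439, v=-23.863000/5.366563=-4.446608

0: F=22.244404 v=-7.159517
1: F=-74.326900 v=-3.150992
2: F=-26.940147 v=-2.451103
3: F=81.442962 v=2.632597
4: F=74.898439 v=-4.446608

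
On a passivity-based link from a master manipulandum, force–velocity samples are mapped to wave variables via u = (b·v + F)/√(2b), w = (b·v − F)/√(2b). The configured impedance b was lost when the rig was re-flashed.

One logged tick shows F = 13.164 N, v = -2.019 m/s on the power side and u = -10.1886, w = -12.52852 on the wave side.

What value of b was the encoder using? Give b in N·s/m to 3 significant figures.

u + w = -22.7171;  u + w = √(2b)·v, so √(2b) = -22.7171/(-2.019) = 11.2517.
b = (√(2b))²/2 = 126.6001/2 = 63.3000.
(Check via u − w = 2F/√(2b): u − w = 2.3399, 2F/√(2b) = 2.3399.)

b = 63.3 N·s/m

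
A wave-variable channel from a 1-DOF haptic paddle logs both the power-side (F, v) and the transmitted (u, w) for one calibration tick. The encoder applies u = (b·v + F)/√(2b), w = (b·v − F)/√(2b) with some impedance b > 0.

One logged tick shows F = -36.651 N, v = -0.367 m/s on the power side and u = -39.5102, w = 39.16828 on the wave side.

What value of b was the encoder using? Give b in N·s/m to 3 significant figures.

b = 0.434 N·s/m

u + w = -0.34192;  u + w = √(2b)·v, so √(2b) = -0.34192/(-0.367) = 0.93166.
b = (√(2b))²/2 = 0.86799/2 = 0.43400.
(Check via u − w = 2F/√(2b): u − w = -78.67848, 2F/√(2b) = -78.67874.)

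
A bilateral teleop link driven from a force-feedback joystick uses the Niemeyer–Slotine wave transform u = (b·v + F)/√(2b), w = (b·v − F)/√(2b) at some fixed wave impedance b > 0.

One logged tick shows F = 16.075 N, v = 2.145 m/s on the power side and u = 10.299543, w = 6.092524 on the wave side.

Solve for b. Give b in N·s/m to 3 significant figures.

u + w = 16.392067;  u + w = √(2b)·v, so √(2b) = 16.392067/2.145 = 7.641989.
b = (√(2b))²/2 = 58.400000/2 = 29.200000.
(Check via u − w = 2F/√(2b): u − w = 4.207019, 2F/√(2b) = 4.207020.)

b = 29.2 N·s/m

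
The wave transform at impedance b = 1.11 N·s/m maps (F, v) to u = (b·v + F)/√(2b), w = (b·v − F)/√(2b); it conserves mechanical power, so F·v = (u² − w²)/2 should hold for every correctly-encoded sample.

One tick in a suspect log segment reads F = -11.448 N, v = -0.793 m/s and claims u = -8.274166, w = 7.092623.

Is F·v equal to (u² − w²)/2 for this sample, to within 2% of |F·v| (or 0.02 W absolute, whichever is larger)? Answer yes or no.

F·v = (-11.448)×(-0.793) = 9.078264 W.
(u² − w²)/2 = (68.461823 − 50.305301)/2 = 9.078261 W.
|Δ| = 0.000003;  2% of max(1, |F·v|) = 0.181565.

yes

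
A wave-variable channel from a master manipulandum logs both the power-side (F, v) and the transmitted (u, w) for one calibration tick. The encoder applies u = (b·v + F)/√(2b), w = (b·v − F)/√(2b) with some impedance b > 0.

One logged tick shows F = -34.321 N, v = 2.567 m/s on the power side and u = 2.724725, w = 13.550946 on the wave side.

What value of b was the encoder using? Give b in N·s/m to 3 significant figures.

b = 20.1 N·s/m

u + w = 16.275671;  u + w = √(2b)·v, so √(2b) = 16.275671/2.567 = 6.340347.
b = (√(2b))²/2 = 40.200001/2 = 20.100001.
(Check via u − w = 2F/√(2b): u − w = -10.826221, 2F/√(2b) = -10.826221.)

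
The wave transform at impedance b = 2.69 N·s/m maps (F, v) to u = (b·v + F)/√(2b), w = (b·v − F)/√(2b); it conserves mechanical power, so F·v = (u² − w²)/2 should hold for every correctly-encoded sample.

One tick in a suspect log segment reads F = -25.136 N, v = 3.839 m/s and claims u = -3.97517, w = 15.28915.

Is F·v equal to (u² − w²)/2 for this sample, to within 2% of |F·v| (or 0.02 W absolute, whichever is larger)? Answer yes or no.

no

F·v = (-25.136)×3.839 = -96.4971 W.
(u² − w²)/2 = (15.8020 − 233.7581)/2 = -108.9781 W.
|Δ| = 12.4810;  2% of max(1, |F·v|) = 1.9299.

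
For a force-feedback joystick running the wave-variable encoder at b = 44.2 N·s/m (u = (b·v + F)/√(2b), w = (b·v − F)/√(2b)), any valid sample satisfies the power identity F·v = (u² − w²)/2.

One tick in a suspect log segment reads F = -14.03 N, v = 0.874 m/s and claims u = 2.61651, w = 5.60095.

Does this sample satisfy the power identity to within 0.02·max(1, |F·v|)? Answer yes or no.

F·v = (-14.03)×0.874 = -12.2622 W.
(u² − w²)/2 = (6.8461 − 31.3706)/2 = -12.2623 W.
|Δ| = 0.0000;  2% of max(1, |F·v|) = 0.2452.

yes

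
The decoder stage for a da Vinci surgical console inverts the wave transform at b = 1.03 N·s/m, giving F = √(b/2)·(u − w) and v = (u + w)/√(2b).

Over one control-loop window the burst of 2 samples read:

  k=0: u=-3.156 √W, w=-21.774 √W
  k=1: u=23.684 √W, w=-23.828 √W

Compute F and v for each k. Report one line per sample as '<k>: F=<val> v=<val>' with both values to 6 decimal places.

k=0: u−w=18.618000, u+w=-24.930000; √(b/2)=0.717635, √(2b)=1.435270; F=0.717635×18.618=13.360929, v=-24.930000/1.435270=-17.369554
k=1: u−w=47.512000, u+w=-0.144000; √(b/2)=0.717635, √(2b)=1.435270; F=0.717635×47.512=34.096274, v=-0.144000/1.435270=-0.100330

0: F=13.360929 v=-17.369554
1: F=34.096274 v=-0.100330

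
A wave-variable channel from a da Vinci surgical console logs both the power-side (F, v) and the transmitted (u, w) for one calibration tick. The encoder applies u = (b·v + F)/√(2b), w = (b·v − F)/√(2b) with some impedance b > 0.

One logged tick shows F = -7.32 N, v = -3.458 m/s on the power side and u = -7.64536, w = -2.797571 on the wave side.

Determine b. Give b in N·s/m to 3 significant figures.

b = 4.56 N·s/m

u + w = -10.442931;  u + w = √(2b)·v, so √(2b) = -10.442931/(-3.458) = 3.019934.
b = (√(2b))²/2 = 9.120000/2 = 4.560000.
(Check via u − w = 2F/√(2b): u − w = -4.847789, 2F/√(2b) = -4.847788.)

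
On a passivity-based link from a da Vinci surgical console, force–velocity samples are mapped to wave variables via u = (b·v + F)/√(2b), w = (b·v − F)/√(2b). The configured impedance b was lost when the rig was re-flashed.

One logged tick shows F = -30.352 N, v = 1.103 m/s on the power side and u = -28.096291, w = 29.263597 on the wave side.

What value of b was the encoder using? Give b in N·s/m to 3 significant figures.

b = 0.56 N·s/m

u + w = 1.167306;  u + w = √(2b)·v, so √(2b) = 1.167306/1.103 = 1.058301.
b = (√(2b))²/2 = 1.120001/2 = 0.560001.
(Check via u − w = 2F/√(2b): u − w = -57.359888, 2F/√(2b) = -57.359863.)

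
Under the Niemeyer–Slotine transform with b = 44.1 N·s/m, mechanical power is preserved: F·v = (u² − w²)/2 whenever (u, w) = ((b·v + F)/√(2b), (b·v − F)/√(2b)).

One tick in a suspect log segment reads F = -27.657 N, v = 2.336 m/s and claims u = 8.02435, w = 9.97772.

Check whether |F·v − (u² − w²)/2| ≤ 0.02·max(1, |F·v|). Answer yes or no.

F·v = (-27.657)×2.336 = -64.60675 W.
(u² − w²)/2 = (64.39019 − 99.55490)/2 = -17.58235 W.
|Δ| = 47.02440;  2% of max(1, |F·v|) = 1.29214.

no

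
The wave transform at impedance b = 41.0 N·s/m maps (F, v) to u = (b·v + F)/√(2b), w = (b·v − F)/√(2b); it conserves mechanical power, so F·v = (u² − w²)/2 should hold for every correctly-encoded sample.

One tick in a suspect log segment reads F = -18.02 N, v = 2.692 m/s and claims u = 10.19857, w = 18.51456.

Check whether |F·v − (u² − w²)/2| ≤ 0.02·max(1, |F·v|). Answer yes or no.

no

F·v = (-18.02)×2.692 = -48.50984 W.
(u² − w²)/2 = (104.01083 − 342.78893)/2 = -119.38905 W.
|Δ| = 70.87921;  2% of max(1, |F·v|) = 0.97020.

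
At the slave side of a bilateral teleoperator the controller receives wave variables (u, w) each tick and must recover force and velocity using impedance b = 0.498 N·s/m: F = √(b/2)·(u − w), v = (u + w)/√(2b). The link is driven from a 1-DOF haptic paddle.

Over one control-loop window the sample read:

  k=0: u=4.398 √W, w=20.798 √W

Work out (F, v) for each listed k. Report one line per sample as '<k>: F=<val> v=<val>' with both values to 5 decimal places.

k=0: u−w=-16.40000, u+w=25.19600; √(b/2)=0.49900, √(2b)=0.99800; F=0.49900×(-16.4)=-8.18358, v=25.19600/0.99800=25.24654

0: F=-8.18358 v=25.24654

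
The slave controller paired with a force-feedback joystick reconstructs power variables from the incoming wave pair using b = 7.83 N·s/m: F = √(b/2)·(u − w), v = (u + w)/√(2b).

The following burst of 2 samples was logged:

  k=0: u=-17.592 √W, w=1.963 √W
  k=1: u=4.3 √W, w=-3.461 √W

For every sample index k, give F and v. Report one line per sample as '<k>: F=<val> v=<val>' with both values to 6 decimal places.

k=0: u−w=-19.555000, u+w=-15.629000; √(b/2)=1.978636, √(2b)=3.957272; F=1.978636×(-19.555)=-38.692225, v=-15.629000/3.957272=-3.949438
k=1: u−w=7.761000, u+w=0.839000; √(b/2)=1.978636, √(2b)=3.957272; F=1.978636×7.761=15.356193, v=0.839000/3.957272=0.212015

0: F=-38.692225 v=-3.949438
1: F=15.356193 v=0.212015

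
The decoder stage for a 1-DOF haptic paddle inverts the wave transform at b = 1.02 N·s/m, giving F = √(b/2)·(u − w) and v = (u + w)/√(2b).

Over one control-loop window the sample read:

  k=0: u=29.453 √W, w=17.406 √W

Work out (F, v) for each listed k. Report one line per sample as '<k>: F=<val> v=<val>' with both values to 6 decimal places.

k=0: u−w=12.047000, u+w=46.859000; √(b/2)=0.714143, √(2b)=1.428286; F=0.714143×12.047=8.603279, v=46.859000/1.428286=32.807862

0: F=8.603279 v=32.807862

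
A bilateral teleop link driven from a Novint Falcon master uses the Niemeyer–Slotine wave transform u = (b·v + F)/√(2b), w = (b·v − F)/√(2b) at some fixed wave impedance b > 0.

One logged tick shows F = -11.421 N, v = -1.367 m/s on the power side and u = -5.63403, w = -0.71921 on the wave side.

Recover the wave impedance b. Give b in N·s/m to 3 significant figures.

b = 10.8 N·s/m

u + w = -6.3532;  u + w = √(2b)·v, so √(2b) = -6.3532/(-1.367) = 4.6476.
b = (√(2b))²/2 = 21.6000/2 = 10.8000.
(Check via u − w = 2F/√(2b): u − w = -4.9148, 2F/√(2b) = -4.9148.)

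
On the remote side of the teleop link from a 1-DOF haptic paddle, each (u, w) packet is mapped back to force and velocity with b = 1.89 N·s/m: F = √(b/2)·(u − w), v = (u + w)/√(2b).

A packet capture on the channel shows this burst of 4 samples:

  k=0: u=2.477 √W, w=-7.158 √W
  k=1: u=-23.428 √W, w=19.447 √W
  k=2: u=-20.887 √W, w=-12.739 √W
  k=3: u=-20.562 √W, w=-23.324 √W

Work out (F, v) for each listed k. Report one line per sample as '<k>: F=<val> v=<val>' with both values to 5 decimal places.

0: F=9.36629 v=-2.40765
1: F=-41.67926 v=-2.04761
2: F=-7.92076 v=-17.29535
3: F=2.68497 v=-22.57252

k=0: u−w=9.63500, u+w=-4.68100; √(b/2)=0.97211, √(2b)=1.94422; F=0.97211×9.635=9.36629, v=-4.68100/1.94422=-2.40765
k=1: u−w=-42.87500, u+w=-3.98100; √(b/2)=0.97211, √(2b)=1.94422; F=0.97211×(-42.875)=-41.67926, v=-3.98100/1.94422=-2.04761
k=2: u−w=-8.14800, u+w=-33.62600; √(b/2)=0.97211, √(2b)=1.94422; F=0.97211×(-8.148)=-7.92076, v=-33.62600/1.94422=-17.29535
k=3: u−w=2.76200, u+w=-43.88600; √(b/2)=0.97211, √(2b)=1.94422; F=0.97211×2.762=2.68497, v=-43.88600/1.94422=-22.57252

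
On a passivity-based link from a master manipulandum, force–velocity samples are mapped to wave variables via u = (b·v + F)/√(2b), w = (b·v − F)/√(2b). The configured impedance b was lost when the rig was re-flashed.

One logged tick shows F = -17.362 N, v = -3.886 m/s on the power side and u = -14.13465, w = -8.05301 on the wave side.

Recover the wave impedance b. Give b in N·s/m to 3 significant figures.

b = 16.3 N·s/m

u + w = -22.18766;  u + w = √(2b)·v, so √(2b) = -22.18766/(-3.886) = 5.70964.
b = (√(2b))²/2 = 32.59999/2 = 16.29999.
(Check via u − w = 2F/√(2b): u − w = -6.08164, 2F/√(2b) = -6.08164.)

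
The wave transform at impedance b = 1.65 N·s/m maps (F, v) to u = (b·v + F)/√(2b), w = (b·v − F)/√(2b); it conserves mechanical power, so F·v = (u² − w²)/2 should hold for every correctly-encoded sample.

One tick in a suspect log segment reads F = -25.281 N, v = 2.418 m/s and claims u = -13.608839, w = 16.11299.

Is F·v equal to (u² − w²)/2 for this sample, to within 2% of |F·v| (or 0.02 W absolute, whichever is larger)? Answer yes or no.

no

F·v = (-25.281)×2.418 = -61.129458 W.
(u² − w²)/2 = (185.200499 − 259.628447)/2 = -37.213974 W.
|Δ| = 23.915484;  2% of max(1, |F·v|) = 1.222589.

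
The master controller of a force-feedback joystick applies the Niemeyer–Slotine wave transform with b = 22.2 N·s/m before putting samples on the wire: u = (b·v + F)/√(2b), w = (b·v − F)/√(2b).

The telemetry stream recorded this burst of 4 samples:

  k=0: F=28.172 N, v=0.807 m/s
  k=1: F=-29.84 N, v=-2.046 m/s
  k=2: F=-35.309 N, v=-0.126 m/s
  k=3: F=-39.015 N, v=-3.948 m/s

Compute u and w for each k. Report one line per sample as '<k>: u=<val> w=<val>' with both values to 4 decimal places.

0: u=6.9166 w=-1.5393
1: u=-11.2948 w=-2.3383
2: u=-5.7188 w=4.8792
3: u=-19.0086 w=-7.2982

k=0: b·v=22.2×0.807=17.9154; √(2b)=6.6633; u=(17.9154+28.172)/6.6633=6.9166, w=(17.9154−28.172)/6.6633=-1.5393
k=1: b·v=22.2×(-2.046)=-45.4212; √(2b)=6.6633; u=(-45.4212+(-29.84))/6.6633=-11.2948, w=(-45.4212−(-29.84))/6.6633=-2.3383
k=2: b·v=22.2×(-0.126)=-2.7972; √(2b)=6.6633; u=(-2.7972+(-35.309))/6.6633=-5.7188, w=(-2.7972−(-35.309))/6.6633=4.8792
k=3: b·v=22.2×(-3.948)=-87.6456; √(2b)=6.6633; u=(-87.6456+(-39.015))/6.6633=-19.0086, w=(-87.6456−(-39.015))/6.6633=-7.2982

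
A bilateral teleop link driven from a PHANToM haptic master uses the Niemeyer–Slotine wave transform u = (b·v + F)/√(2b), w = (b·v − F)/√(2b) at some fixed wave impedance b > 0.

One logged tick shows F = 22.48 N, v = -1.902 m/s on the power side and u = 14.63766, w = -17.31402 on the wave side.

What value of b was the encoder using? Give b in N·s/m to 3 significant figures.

u + w = -2.6764;  u + w = √(2b)·v, so √(2b) = -2.6764/(-1.902) = 1.4071.
b = (√(2b))²/2 = 1.9800/2 = 0.9900.
(Check via u − w = 2F/√(2b): u − w = 31.9517, 2F/√(2b) = 31.9516.)

b = 0.99 N·s/m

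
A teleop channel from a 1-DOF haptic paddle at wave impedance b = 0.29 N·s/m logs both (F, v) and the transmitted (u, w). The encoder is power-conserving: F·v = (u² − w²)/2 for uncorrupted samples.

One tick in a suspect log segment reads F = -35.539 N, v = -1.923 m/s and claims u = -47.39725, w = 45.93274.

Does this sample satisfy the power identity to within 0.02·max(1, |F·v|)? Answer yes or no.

F·v = (-35.539)×(-1.923) = 68.34150 W.
(u² − w²)/2 = (2246.49931 − 2109.81660)/2 = 68.34135 W.
|Δ| = 0.00015;  2% of max(1, |F·v|) = 1.36683.

yes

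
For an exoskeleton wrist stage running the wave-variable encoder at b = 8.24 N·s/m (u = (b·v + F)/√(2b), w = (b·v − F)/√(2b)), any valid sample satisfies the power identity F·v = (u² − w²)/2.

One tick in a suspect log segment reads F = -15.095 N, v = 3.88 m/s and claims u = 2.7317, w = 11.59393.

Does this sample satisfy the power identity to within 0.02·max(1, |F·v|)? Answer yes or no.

no

F·v = (-15.095)×3.88 = -58.5686 W.
(u² − w²)/2 = (7.4622 − 134.4192)/2 = -63.4785 W.
|Δ| = 4.9099;  2% of max(1, |F·v|) = 1.1714.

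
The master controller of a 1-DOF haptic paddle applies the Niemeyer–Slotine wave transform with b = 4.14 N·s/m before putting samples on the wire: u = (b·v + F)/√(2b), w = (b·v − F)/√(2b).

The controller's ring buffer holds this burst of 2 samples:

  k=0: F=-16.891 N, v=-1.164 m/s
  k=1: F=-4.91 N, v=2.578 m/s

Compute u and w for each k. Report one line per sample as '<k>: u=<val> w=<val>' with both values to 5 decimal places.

k=0: b·v=4.14×(-1.164)=-4.81896; √(2b)=2.87750; u=(-4.81896+(-16.891))/2.87750=-7.54473, w=(-4.81896−(-16.891))/2.87750=4.19532
k=1: b·v=4.14×2.578=10.67292; √(2b)=2.87750; u=(10.67292+(-4.91))/2.87750=2.00275, w=(10.67292−(-4.91))/2.87750=5.41544

0: u=-7.54473 w=4.19532
1: u=2.00275 w=5.41544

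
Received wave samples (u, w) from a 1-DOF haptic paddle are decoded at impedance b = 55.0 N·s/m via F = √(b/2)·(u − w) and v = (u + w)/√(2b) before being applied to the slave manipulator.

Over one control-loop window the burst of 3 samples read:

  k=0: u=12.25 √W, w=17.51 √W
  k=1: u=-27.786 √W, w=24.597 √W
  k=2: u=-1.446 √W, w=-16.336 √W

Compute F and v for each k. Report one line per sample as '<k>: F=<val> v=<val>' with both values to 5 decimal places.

0: F=-27.58367 v=2.83750
1: F=-274.69877 v=-0.30406
2: F=78.08382 v=-1.69545

k=0: u−w=-5.26000, u+w=29.76000; √(b/2)=5.24404, √(2b)=10.48809; F=5.24404×(-5.26)=-27.58367, v=29.76000/10.48809=2.83750
k=1: u−w=-52.38300, u+w=-3.18900; √(b/2)=5.24404, √(2b)=10.48809; F=5.24404×(-52.383)=-274.69877, v=-3.18900/10.48809=-0.30406
k=2: u−w=14.89000, u+w=-17.78200; √(b/2)=5.24404, √(2b)=10.48809; F=5.24404×14.89=78.08382, v=-17.78200/10.48809=-1.69545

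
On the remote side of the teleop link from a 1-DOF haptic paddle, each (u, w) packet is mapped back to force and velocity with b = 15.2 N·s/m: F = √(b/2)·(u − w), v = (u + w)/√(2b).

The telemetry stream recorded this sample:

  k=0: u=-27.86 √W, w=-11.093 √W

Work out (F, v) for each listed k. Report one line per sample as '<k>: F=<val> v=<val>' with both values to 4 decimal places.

k=0: u−w=-16.7670, u+w=-38.9530; √(b/2)=2.7568, √(2b)=5.5136; F=2.7568×(-16.767)=-46.2234, v=-38.9530/5.5136=-7.0649

0: F=-46.2234 v=-7.0649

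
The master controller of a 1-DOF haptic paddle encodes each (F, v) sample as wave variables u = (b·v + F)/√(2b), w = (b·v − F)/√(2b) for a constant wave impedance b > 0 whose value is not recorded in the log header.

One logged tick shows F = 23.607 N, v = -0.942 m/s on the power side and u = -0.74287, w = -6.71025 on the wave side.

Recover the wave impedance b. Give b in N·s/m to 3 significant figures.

u + w = -7.4531;  u + w = √(2b)·v, so √(2b) = -7.4531/(-0.942) = 7.9120.
b = (√(2b))²/2 = 62.6000/2 = 31.3000.
(Check via u − w = 2F/√(2b): u − w = 5.9674, 2F/√(2b) = 5.9674.)

b = 31.3 N·s/m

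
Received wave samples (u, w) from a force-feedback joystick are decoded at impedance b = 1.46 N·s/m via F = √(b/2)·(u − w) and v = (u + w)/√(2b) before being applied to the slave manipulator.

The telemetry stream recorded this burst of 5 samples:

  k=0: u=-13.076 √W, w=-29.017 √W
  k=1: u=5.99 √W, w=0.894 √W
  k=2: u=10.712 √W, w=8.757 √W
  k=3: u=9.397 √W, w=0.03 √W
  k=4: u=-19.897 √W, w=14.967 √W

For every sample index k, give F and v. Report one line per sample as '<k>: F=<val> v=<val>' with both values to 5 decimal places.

k=0: u−w=15.94100, u+w=-42.09300; √(b/2)=0.85440, √(2b)=1.70880; F=0.85440×15.941=13.62000, v=-42.09300/1.70880=-24.63307
k=1: u−w=5.09600, u+w=6.88400; √(b/2)=0.85440, √(2b)=1.70880; F=0.85440×5.096=4.35402, v=6.88400/1.70880=4.02856
k=2: u−w=1.95500, u+w=19.46900; √(b/2)=0.85440, √(2b)=1.70880; F=0.85440×1.955=1.67035, v=19.46900/1.70880=11.39337
k=3: u−w=9.36700, u+w=9.42700; √(b/2)=0.85440, √(2b)=1.70880; F=0.85440×9.367=8.00317, v=9.42700/1.70880=5.51673
k=4: u−w=-34.86400, u+w=-4.93000; √(b/2)=0.85440, √(2b)=1.70880; F=0.85440×(-34.864)=-29.78781, v=-4.93000/1.70880=-2.88506

0: F=13.62000 v=-24.63307
1: F=4.35402 v=4.02856
2: F=1.67035 v=11.39337
3: F=8.00317 v=5.51673
4: F=-29.78781 v=-2.88506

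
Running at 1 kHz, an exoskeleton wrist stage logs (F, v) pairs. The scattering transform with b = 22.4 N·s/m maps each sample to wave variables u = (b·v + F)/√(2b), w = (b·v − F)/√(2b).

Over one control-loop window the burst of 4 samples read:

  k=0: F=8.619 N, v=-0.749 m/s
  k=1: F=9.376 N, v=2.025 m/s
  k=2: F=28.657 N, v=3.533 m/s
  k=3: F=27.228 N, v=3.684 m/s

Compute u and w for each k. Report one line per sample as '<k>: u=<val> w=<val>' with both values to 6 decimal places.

0: u=-1.218924 w=-3.794343
1: u=8.177754 w=5.376138
2: u=16.105138 w=7.542221
3: u=16.396983 w=8.261062

k=0: b·v=22.4×(-0.749)=-16.777600; √(2b)=6.693280; u=(-16.777600+8.619)/6.693280=-1.218924, w=(-16.777600−8.619)/6.693280=-3.794343
k=1: b·v=22.4×2.025=45.360000; √(2b)=6.693280; u=(45.360000+9.376)/6.693280=8.177754, w=(45.360000−9.376)/6.693280=5.376138
k=2: b·v=22.4×3.533=79.139200; √(2b)=6.693280; u=(79.139200+28.657)/6.693280=16.105138, w=(79.139200−28.657)/6.693280=7.542221
k=3: b·v=22.4×3.684=82.521600; √(2b)=6.693280; u=(82.521600+27.228)/6.693280=16.396983, w=(82.521600−27.228)/6.693280=8.261062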